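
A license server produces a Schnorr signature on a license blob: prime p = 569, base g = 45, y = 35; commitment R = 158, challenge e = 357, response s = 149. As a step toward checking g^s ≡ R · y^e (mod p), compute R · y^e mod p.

35^2 = 1225 ≡ 87
35^4 ≡ 87^2 = 7569 ≡ 172
35^8 ≡ 172^2 = 29584 ≡ 565
35^16 ≡ 565^2 = 319225 ≡ 16
35^32 ≡ 16^2 = 256
35^64 ≡ 256^2 = 65536 ≡ 101
35^128 ≡ 101^2 = 10201 ≡ 528
35^256 ≡ 528^2 = 278784 ≡ 543
357 = 256 + 64 + 32 + 4 + 1, so 35^357 ≡ 543·101·256·172·35 ≡ 85 (mod 569)
R · y^e ≡ 158·85 = 13430 ≡ 343 (mod 569)

343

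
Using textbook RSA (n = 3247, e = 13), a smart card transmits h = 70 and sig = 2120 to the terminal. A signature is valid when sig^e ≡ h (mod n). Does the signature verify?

does not verify

sig^2 ≡ 2120^2 = 4494400 ≡ 552
sig^4 ≡ 552^2 = 304704 ≡ 2733
sig^8 ≡ 2733^2 = 7469289 ≡ 1189
13 = 8 + 4 + 1, so sig^13 ≡ 1189·2733·2120 ≡ 1408 (mod 3247)
The recovered value 1408 does not match the digest 70.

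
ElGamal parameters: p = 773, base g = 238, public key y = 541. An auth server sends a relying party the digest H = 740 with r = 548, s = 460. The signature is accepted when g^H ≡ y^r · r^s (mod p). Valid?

yes

Left side g^H mod p:
238^2 = 56644 ≡ 215
238^4 ≡ 215^2 = 46225 ≡ 618
238^8 ≡ 618^2 = 381924 ≡ 62
238^16 ≡ 62^2 = 3844 ≡ 752
238^32 ≡ 752^2 = 565504 ≡ 441
238^64 ≡ 441^2 = 194481 ≡ 458
238^128 ≡ 458^2 = 209764 ≡ 281
238^256 ≡ 281^2 = 78961 ≡ 115
238^512 ≡ 115^2 = 13225 ≡ 84
740 = 512 + 128 + 64 + 32 + 4, so 238^740 ≡ 84·281·458·441·618 ≡ 617 (mod 773)
Right side y^r · r^s mod p:
541^2 = 292681 ≡ 487
541^4 ≡ 487^2 = 237169 ≡ 631
541^8 ≡ 631^2 = 398161 ≡ 66
541^16 ≡ 66^2 = 4356 ≡ 491
541^32 ≡ 491^2 = 241081 ≡ 678
541^64 ≡ 678^2 = 459684 ≡ 522
541^128 ≡ 522^2 = 272484 ≡ 388
541^256 ≡ 388^2 = 150544 ≡ 582
541^512 ≡ 582^2 = 338724 ≡ 150
548 = 512 + 32 + 4, so 541^548 ≡ 150·678·631 ≡ 559 (mod 773)
548^2 = 300304 ≡ 380
548^4 ≡ 380^2 = 144400 ≡ 622
548^8 ≡ 622^2 = 386884 ≡ 384
548^16 ≡ 384^2 = 147456 ≡ 586
548^32 ≡ 586^2 = 343396 ≡ 184
548^64 ≡ 184^2 = 33856 ≡ 617
548^128 ≡ 617^2 = 380689 ≡ 373
548^256 ≡ 373^2 = 139129 ≡ 762
460 = 256 + 128 + 64 + 8 + 4, so 548^460 ≡ 762·373·617·384·622 ≡ 557 (mod 773)
559·557 = 311363 ≡ 617 (mod 773)
617 ≡ 617 (mod 773), so the signature is genuine.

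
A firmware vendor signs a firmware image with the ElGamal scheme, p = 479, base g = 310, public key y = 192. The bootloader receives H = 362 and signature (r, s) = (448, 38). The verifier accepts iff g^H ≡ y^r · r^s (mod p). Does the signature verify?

does not verify

Left side g^H mod p:
Squares mod 479: 310^1≡310, 310^2≡300, 310^4≡427, 310^8≡309, 310^16≡160, 310^32≡213, 310^64≡343, 310^128≡294, 310^256≡216
362 = 256 + 64 + 32 + 8 + 2, so 310^362 ≡ 216·343·213·309·300 ≡ 4 (mod 479)
Right side y^r · r^s mod p:
Squares mod 479: 192^1≡192, 192^2≡460, 192^4≡361, 192^8≡33, 192^16≡131, 192^32≡396, 192^64≡183, 192^128≡438, 192^256≡244
448 = 256 + 128 + 64, so 192^448 ≡ 244·438·183 ≡ 6 (mod 479)
Squares mod 479: 448^1≡448, 448^2≡3, 448^4≡9, 448^8≡81, 448^16≡334, 448^32≡428
38 = 32 + 4 + 2, so 448^38 ≡ 428·9·3 ≡ 60 (mod 479)
6·60 = 360 ≡ 360 (mod 479)
4 ≠ 360, so verification fails.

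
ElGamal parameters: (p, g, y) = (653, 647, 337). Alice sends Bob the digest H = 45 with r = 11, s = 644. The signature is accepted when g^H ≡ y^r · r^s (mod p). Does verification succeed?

Left side g^H mod p:
647^45 mod 653 = 580
Right side y^r · r^s mod p:
337^11 mod 653 = 440
11^644 mod 653 = 361
440·361 = 158840 ≡ 161 (mod 653)
580 ≠ 161, so verification fails.

fails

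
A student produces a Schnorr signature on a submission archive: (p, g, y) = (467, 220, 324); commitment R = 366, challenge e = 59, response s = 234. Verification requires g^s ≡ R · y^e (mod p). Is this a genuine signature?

genuine

g^s mod p:
220^2 = 48400 ≡ 299
220^4 ≡ 299^2 = 89401 ≡ 204
220^8 ≡ 204^2 = 41616 ≡ 53
220^16 ≡ 53^2 = 2809 ≡ 7
220^32 ≡ 7^2 = 49
220^64 ≡ 49^2 = 2401 ≡ 66
220^128 ≡ 66^2 = 4356 ≡ 153
234 = 128 + 64 + 32 + 8 + 2, so 220^234 ≡ 153·66·49·53·299 ≡ 220 (mod 467)
R · y^e mod p:
324^2 = 104976 ≡ 368
324^4 ≡ 368^2 = 135424 ≡ 461
324^8 ≡ 461^2 = 212521 ≡ 36
324^16 ≡ 36^2 = 1296 ≡ 362
324^32 ≡ 362^2 = 131044 ≡ 284
59 = 32 + 16 + 8 + 2 + 1, so 324^59 ≡ 284·362·36·368·324 ≡ 266 (mod 467)
366·266 = 97356 ≡ 220 (mod 467)
220 ≡ 220 (mod 467); signature holds.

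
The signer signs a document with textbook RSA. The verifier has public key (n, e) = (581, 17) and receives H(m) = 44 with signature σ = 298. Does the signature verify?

σ^2 ≡ 298^2 = 88804 ≡ 492
σ^4 ≡ 492^2 = 242064 ≡ 368
σ^8 ≡ 368^2 = 135424 ≡ 51
σ^16 ≡ 51^2 = 2601 ≡ 277
17 = 16 + 1, so σ^17 ≡ 277·298 ≡ 44 (mod 581)
Since 44 equals the digest 44, verification succeeds.

verifies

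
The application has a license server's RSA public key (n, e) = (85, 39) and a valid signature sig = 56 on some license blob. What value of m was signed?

61

Squares mod 85: sig^1≡56, sig^2≡76, sig^4≡81, sig^8≡16, sig^16≡1, sig^32≡1
39 = 32 + 4 + 2 + 1, so sig^39 ≡ 1·81·76·56 ≡ 61 (mod 85)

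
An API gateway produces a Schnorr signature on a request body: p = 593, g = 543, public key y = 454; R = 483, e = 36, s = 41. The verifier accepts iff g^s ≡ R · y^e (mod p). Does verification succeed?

g^s mod p:
543^2 = 294849 ≡ 128
543^4 ≡ 128^2 = 16384 ≡ 373
543^8 ≡ 373^2 = 139129 ≡ 367
543^16 ≡ 367^2 = 134689 ≡ 78
543^32 ≡ 78^2 = 6084 ≡ 154
41 = 32 + 8 + 1, so 543^41 ≡ 154·367·543 ≡ 338 (mod 593)
R · y^e mod p:
454^2 = 206116 ≡ 345
454^4 ≡ 345^2 = 119025 ≡ 425
454^8 ≡ 425^2 = 180625 ≡ 353
454^16 ≡ 353^2 = 124609 ≡ 79
454^32 ≡ 79^2 = 6241 ≡ 311
36 = 32 + 4, so 454^36 ≡ 311·425 ≡ 529 (mod 593)
483·529 = 255507 ≡ 517 (mod 593)
338 ≠ 517; the check fails.

fails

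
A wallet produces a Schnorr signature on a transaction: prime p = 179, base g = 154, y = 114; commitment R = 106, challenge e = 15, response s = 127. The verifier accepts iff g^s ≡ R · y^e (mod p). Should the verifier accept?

g^s mod p:
154^2 = 23716 ≡ 88
154^4 ≡ 88^2 = 7744 ≡ 47
154^8 ≡ 47^2 = 2209 ≡ 61
154^16 ≡ 61^2 = 3721 ≡ 141
154^32 ≡ 141^2 = 19881 ≡ 12
154^64 ≡ 12^2 = 144
127 = 64 + 32 + 16 + 8 + 4 + 2 + 1, so 154^127 ≡ 144·12·141·61·47·88·154 ≡ 130 (mod 179)
R · y^e mod p:
114^2 = 12996 ≡ 108
114^4 ≡ 108^2 = 11664 ≡ 29
114^8 ≡ 29^2 = 841 ≡ 125
15 = 8 + 4 + 2 + 1, so 114^15 ≡ 125·29·108·114 ≡ 35 (mod 179)
106·35 = 3710 ≡ 130 (mod 179)
130 ≡ 130 (mod 179); signature holds.

accept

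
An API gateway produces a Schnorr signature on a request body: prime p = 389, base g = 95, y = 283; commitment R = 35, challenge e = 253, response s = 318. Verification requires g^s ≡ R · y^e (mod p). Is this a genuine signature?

forged

g^s mod p:
95^2 = 9025 ≡ 78
95^4 ≡ 78^2 = 6084 ≡ 249
95^8 ≡ 249^2 = 62001 ≡ 150
95^16 ≡ 150^2 = 22500 ≡ 327
95^32 ≡ 327^2 = 106929 ≡ 343
95^64 ≡ 343^2 = 117649 ≡ 171
95^128 ≡ 171^2 = 29241 ≡ 66
95^256 ≡ 66^2 = 4356 ≡ 77
318 = 256 + 32 + 16 + 8 + 4 + 2, so 95^318 ≡ 77·343·327·150·249·78 ≡ 94 (mod 389)
R · y^e mod p:
283^2 = 80089 ≡ 344
283^4 ≡ 344^2 = 118336 ≡ 80
283^8 ≡ 80^2 = 6400 ≡ 176
283^16 ≡ 176^2 = 30976 ≡ 245
283^32 ≡ 245^2 = 60025 ≡ 119
283^64 ≡ 119^2 = 14161 ≡ 157
283^128 ≡ 157^2 = 24649 ≡ 142
253 = 128 + 64 + 32 + 16 + 8 + 4 + 1, so 283^253 ≡ 142·157·119·245·176·80·283 ≡ 7 (mod 389)
35·7 = 245 ≡ 245 (mod 389)
94 ≠ 245; the check fails.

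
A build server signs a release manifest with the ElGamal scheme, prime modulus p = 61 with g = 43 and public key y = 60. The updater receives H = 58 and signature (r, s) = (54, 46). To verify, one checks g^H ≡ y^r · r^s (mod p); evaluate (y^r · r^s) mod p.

60^2 = 3600 ≡ 1
60^4 ≡ 1^2 = 1
60^8 ≡ 1^2 = 1
60^16 ≡ 1^2 = 1
60^32 ≡ 1^2 = 1
54 = 32 + 16 + 4 + 2, so 60^54 ≡ 1·1·1·1 ≡ 1 (mod 61)
54^2 = 2916 ≡ 49
54^4 ≡ 49^2 = 2401 ≡ 22
54^8 ≡ 22^2 = 484 ≡ 57
54^16 ≡ 57^2 = 3249 ≡ 16
54^32 ≡ 16^2 = 256 ≡ 12
46 = 32 + 8 + 4 + 2, so 54^46 ≡ 12·57·22·49 ≡ 45 (mod 61)
y^r · r^s ≡ 1·45 = 45 ≡ 45 (mod 61)

45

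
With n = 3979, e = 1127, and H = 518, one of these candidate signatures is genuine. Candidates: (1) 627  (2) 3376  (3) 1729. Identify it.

3

Candidate 1: Squares mod 3979: 627^1≡627, 627^2≡3187, 627^4≡2561, 627^8≡1329, 627^16≡3544, 627^32≡2212, 627^64≡2753, 627^128≡2993, 627^256≡1320, 627^512≡3577, 627^1024≡2444; 1127 = 1024 + 64 + 32 + 4 + 2 + 1, so 627^1127 ≡ 2444·2753·2212·2561·3187·627 ≡ 577 (mod 3979)
Candidate 2: Squares mod 3979: 3376^1≡3376, 3376^2≡1520, 3376^4≡2580, 3376^8≡3512, 3376^16≡3223, 3376^32≡2539, 3376^64≡541, 3376^128≡2214, 3376^256≡3647, 3376^512≡2791, 3376^1024≡2778; 1127 = 1024 + 64 + 32 + 4 + 2 + 1, so 3376^1127 ≡ 2778·541·2539·2580·1520·3376 ≡ 3936 (mod 3979)
Candidate 3: Squares mod 3979: 1729^1≡1729, 1729^2≡1212, 1729^4≡693, 1729^8≡2769, 1729^16≡3807, 1729^32≡1731, 1729^64≡174, 1729^128≡2423, 1729^256≡1904, 1729^512≡347, 1729^1024≡1039; 1127 = 1024 + 64 + 32 + 4 + 2 + 1, so 1729^1127 ≡ 1039·174·1731·693·1212·1729 ≡ 518 (mod 3979)
  → matches H = 518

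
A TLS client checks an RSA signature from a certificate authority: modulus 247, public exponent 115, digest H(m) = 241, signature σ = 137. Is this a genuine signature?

σ^2 ≡ 137^2 = 18769 ≡ 244
σ^4 ≡ 244^2 = 59536 ≡ 9
σ^8 ≡ 9^2 = 81
σ^16 ≡ 81^2 = 6561 ≡ 139
σ^32 ≡ 139^2 = 19321 ≡ 55
σ^64 ≡ 55^2 = 3025 ≡ 61
115 = 64 + 32 + 16 + 2 + 1, so σ^115 ≡ 61·55·139·244·137 ≡ 6 (mod 247)
The recovered value 6 does not match the digest 241.

forged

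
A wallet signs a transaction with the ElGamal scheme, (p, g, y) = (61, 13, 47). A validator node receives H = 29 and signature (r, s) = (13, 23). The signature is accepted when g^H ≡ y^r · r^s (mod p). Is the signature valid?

Left side g^H mod p:
Squares mod 61: 13^1≡13, 13^2≡47, 13^4≡13, 13^8≡47, 13^16≡13
29 = 16 + 8 + 4 + 1, so 13^29 ≡ 13·47·13·13 ≡ 47 (mod 61)
Right side y^r · r^s mod p:
Squares mod 61: 47^1≡47, 47^2≡13, 47^4≡47, 47^8≡13
13 = 8 + 4 + 1, so 47^13 ≡ 13·47·47 ≡ 47 (mod 61)
Squares mod 61: 13^1≡13, 13^2≡47, 13^4≡13, 13^8≡47, 13^16≡13
23 = 16 + 4 + 2 + 1, so 13^23 ≡ 13·13·47·13 ≡ 47 (mod 61)
47·47 = 2209 ≡ 13 (mod 61)
47 ≠ 13, so verification fails.

invalid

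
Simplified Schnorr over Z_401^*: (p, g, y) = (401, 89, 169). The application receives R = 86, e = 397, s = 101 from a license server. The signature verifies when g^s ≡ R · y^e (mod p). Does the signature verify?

g^s mod p:
Squares mod 401: 89^1≡89, 89^2≡302, 89^4≡177, 89^8≡51, 89^16≡195, 89^32≡331, 89^64≡88
101 = 64 + 32 + 4 + 1, so 89^101 ≡ 88·331·177·89 ≡ 312 (mod 401)
R · y^e mod p:
Squares mod 401: 169^1≡169, 169^2≡90, 169^4≡80, 169^8≡385, 169^16≡256, 169^32≡173, 169^64≡255, 169^128≡63, 169^256≡360
397 = 256 + 128 + 8 + 4 + 1, so 169^397 ≡ 360·63·385·80·169 ≡ 358 (mod 401)
86·358 = 30788 ≡ 312 (mod 401)
312 ≡ 312 (mod 401); signature holds.

verifies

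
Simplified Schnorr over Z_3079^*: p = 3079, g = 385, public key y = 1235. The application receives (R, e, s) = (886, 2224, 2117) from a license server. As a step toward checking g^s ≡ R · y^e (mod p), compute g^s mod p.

385^2117 mod 3079 = 1165

1165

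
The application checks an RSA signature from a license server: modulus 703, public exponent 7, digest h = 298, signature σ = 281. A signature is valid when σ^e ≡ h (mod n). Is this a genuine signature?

σ^2 ≡ 281^2 = 78961 ≡ 225
σ^4 ≡ 225^2 = 50625 ≡ 9
7 = 4 + 2 + 1, so σ^7 ≡ 9·225·281 ≡ 298 (mod 703)
σ^7 mod 703 = 298 matches h.

genuine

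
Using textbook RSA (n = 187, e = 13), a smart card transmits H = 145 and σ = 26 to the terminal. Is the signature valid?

invalid

σ^2 ≡ 26^2 = 676 ≡ 115
σ^4 ≡ 115^2 = 13225 ≡ 135
σ^8 ≡ 135^2 = 18225 ≡ 86
13 = 8 + 4 + 1, so σ^13 ≡ 86·135·26 ≡ 42 (mod 187)
σ^13 mod 187 = 42, but H = 145.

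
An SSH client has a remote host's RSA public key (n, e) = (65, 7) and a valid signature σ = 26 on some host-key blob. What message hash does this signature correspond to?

Squares mod 65: σ^1≡26, σ^2≡26, σ^4≡26
7 = 4 + 2 + 1, so σ^7 ≡ 26·26·26 ≡ 26 (mod 65)

26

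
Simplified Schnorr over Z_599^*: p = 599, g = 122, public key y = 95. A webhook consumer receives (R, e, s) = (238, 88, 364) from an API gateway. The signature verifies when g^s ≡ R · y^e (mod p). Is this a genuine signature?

forged

g^s mod p:
122^2 = 14884 ≡ 508
122^4 ≡ 508^2 = 258064 ≡ 494
122^8 ≡ 494^2 = 244036 ≡ 243
122^16 ≡ 243^2 = 59049 ≡ 347
122^32 ≡ 347^2 = 120409 ≡ 10
122^64 ≡ 10^2 = 100
122^128 ≡ 100^2 = 10000 ≡ 416
122^256 ≡ 416^2 = 173056 ≡ 544
364 = 256 + 64 + 32 + 8 + 4, so 122^364 ≡ 544·100·10·243·494 ≡ 379 (mod 599)
R · y^e mod p:
95^2 = 9025 ≡ 40
95^4 ≡ 40^2 = 1600 ≡ 402
95^8 ≡ 402^2 = 161604 ≡ 473
95^16 ≡ 473^2 = 223729 ≡ 302
95^32 ≡ 302^2 = 91204 ≡ 156
95^64 ≡ 156^2 = 24336 ≡ 376
88 = 64 + 16 + 8, so 95^88 ≡ 376·302·473 ≡ 162 (mod 599)
238·162 = 38556 ≡ 220 (mod 599)
379 ≠ 220; the check fails.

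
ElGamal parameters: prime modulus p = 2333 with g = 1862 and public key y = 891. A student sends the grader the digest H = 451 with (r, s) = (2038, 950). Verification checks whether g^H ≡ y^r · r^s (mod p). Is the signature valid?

invalid

Left side g^H mod p:
Squares mod 2333: 1862^1≡1862, 1862^2≡206, 1862^4≡442, 1862^8≡1725, 1862^16≡1050, 1862^32≡1324, 1862^64≡893, 1862^128≡1896, 1862^256≡1996
451 = 256 + 128 + 64 + 2 + 1, so 1862^451 ≡ 1996·1896·893·206·1862 ≡ 2054 (mod 2333)
Right side y^r · r^s mod p:
Squares mod 2333: 891^1≡891, 891^2≡661, 891^4≡650, 891^8≡227, 891^16≡203, 891^32≡1548, 891^64≡313, 891^128≡2316, 891^256≡289, 891^512≡1866, 891^1024≡1120
2038 = 1024 + 512 + 256 + 128 + 64 + 32 + 16 + 4 + 2, so 891^2038 ≡ 1120·1866·289·2316·313·1548·203·650·661 ≡ 929 (mod 2333)
Squares mod 2333: 2038^1≡2038, 2038^2≡704, 2038^4≡1020, 2038^8≡2215, 2038^16≡2259, 2038^32≡810, 2038^64≡527, 2038^128≡102, 2038^256≡1072, 2038^512≡1348
950 = 512 + 256 + 128 + 32 + 16 + 4 + 2, so 2038^950 ≡ 1348·1072·102·810·2259·1020·704 ≡ 1678 (mod 2333)
929·1678 = 1558862 ≡ 418 (mod 2333)
2054 ≠ 418, so verification fails.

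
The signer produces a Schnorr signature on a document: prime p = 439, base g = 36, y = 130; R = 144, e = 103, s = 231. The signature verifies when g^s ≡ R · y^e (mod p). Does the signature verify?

g^s mod p:
36^2 = 1296 ≡ 418
36^4 ≡ 418^2 = 174724 ≡ 2
36^8 ≡ 2^2 = 4
36^16 ≡ 4^2 = 16
36^32 ≡ 16^2 = 256
36^64 ≡ 256^2 = 65536 ≡ 125
36^128 ≡ 125^2 = 15625 ≡ 260
231 = 128 + 64 + 32 + 4 + 2 + 1, so 36^231 ≡ 260·125·256·2·418·36 ≡ 8 (mod 439)
R · y^e mod p:
130^2 = 16900 ≡ 218
130^4 ≡ 218^2 = 47524 ≡ 112
130^8 ≡ 112^2 = 12544 ≡ 252
130^16 ≡ 252^2 = 63504 ≡ 288
130^32 ≡ 288^2 = 82944 ≡ 412
130^64 ≡ 412^2 = 169744 ≡ 290
103 = 64 + 32 + 4 + 2 + 1, so 130^103 ≡ 290·412·112·218·130 ≡ 18 (mod 439)
144·18 = 2592 ≡ 397 (mod 439)
8 ≠ 397; the check fails.

does not verify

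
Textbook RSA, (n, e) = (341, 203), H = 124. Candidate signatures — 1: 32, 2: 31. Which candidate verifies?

Candidate 1: Squares mod 341: 32^1≡32, 32^2≡1, 32^4≡1, 32^8≡1, 32^16≡1, 32^32≡1, 32^64≡1, 32^128≡1; 203 = 128 + 64 + 8 + 2 + 1, so 32^203 ≡ 1·1·1·1·32 ≡ 32 (mod 341)
Candidate 2: Squares mod 341: 31^1≡31, 31^2≡279, 31^4≡93, 31^8≡124, 31^16≡31, 31^32≡279, 31^64≡93, 31^128≡124; 203 = 128 + 64 + 8 + 2 + 1, so 31^203 ≡ 124·93·124·279·31 ≡ 124 (mod 341)
  → matches H = 124

2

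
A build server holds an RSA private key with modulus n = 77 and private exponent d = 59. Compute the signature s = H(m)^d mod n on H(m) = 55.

55

(H(m))^2 ≡ 55^2 = 3025 ≡ 22
(H(m))^4 ≡ 22^2 = 484 ≡ 22
(H(m))^8 ≡ 22^2 = 484 ≡ 22
(H(m))^16 ≡ 22^2 = 484 ≡ 22
(H(m))^32 ≡ 22^2 = 484 ≡ 22
59 = 32 + 16 + 8 + 2 + 1, so (H(m))^59 ≡ 22·22·22·22·55 ≡ 55 (mod 77)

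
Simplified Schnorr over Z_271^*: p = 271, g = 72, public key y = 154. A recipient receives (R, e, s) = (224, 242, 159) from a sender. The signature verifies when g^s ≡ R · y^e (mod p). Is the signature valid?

invalid

g^s mod p:
72^2 = 5184 ≡ 35
72^4 ≡ 35^2 = 1225 ≡ 141
72^8 ≡ 141^2 = 19881 ≡ 98
72^16 ≡ 98^2 = 9604 ≡ 119
72^32 ≡ 119^2 = 14161 ≡ 69
72^64 ≡ 69^2 = 4761 ≡ 154
72^128 ≡ 154^2 = 23716 ≡ 139
159 = 128 + 16 + 8 + 4 + 2 + 1, so 72^159 ≡ 139·119·98·141·35·72 ≡ 9 (mod 271)
R · y^e mod p:
154^2 = 23716 ≡ 139
154^4 ≡ 139^2 = 19321 ≡ 80
154^8 ≡ 80^2 = 6400 ≡ 167
154^16 ≡ 167^2 = 27889 ≡ 247
154^32 ≡ 247^2 = 61009 ≡ 34
154^64 ≡ 34^2 = 1156 ≡ 72
154^128 ≡ 72^2 = 5184 ≡ 35
242 = 128 + 64 + 32 + 16 + 2, so 154^242 ≡ 35·72·34·247·139 ≡ 98 (mod 271)
224·98 = 21952 ≡ 1 (mod 271)
9 ≠ 1; the check fails.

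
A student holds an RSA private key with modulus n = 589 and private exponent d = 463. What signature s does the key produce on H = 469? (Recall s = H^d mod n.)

H^2 ≡ 469^2 = 219961 ≡ 264
H^4 ≡ 264^2 = 69696 ≡ 194
H^8 ≡ 194^2 = 37636 ≡ 529
H^16 ≡ 529^2 = 279841 ≡ 66
H^32 ≡ 66^2 = 4356 ≡ 233
H^64 ≡ 233^2 = 54289 ≡ 101
H^128 ≡ 101^2 = 10201 ≡ 188
H^256 ≡ 188^2 = 35344 ≡ 4
463 = 256 + 128 + 64 + 8 + 4 + 2 + 1, so H^463 ≡ 4·188·101·529·194·264·469 ≡ 281 (mod 589)

281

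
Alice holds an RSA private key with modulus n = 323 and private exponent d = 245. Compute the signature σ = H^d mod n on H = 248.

210

H^2 ≡ 248^2 = 61504 ≡ 134
H^4 ≡ 134^2 = 17956 ≡ 191
H^8 ≡ 191^2 = 36481 ≡ 305
H^16 ≡ 305^2 = 93025 ≡ 1
H^32 ≡ 1^2 = 1
H^64 ≡ 1^2 = 1
H^128 ≡ 1^2 = 1
245 = 128 + 64 + 32 + 16 + 4 + 1, so H^245 ≡ 1·1·1·1·191·248 ≡ 210 (mod 323)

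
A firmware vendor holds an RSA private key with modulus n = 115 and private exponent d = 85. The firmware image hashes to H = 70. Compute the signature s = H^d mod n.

70

H^2 ≡ 70^2 = 4900 ≡ 70
H^4 ≡ 70^2 = 4900 ≡ 70
H^8 ≡ 70^2 = 4900 ≡ 70
H^16 ≡ 70^2 = 4900 ≡ 70
H^32 ≡ 70^2 = 4900 ≡ 70
H^64 ≡ 70^2 = 4900 ≡ 70
85 = 64 + 16 + 4 + 1, so H^85 ≡ 70·70·70·70 ≡ 70 (mod 115)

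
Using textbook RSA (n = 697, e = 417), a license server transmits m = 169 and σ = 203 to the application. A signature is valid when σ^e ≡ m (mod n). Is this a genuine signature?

Squares mod 697: σ^1≡203, σ^2≡86, σ^4≡426, σ^8≡256, σ^16≡18, σ^32≡324, σ^64≡426, σ^128≡256, σ^256≡18
417 = 256 + 128 + 32 + 1, so σ^417 ≡ 18·256·324·203 ≡ 169 (mod 697)
σ^417 mod 697 = 169 matches m.

genuine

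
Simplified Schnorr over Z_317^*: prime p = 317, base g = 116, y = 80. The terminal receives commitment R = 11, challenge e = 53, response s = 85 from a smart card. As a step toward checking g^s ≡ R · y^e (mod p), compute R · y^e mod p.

249

Squares mod 317: 80^1≡80, 80^2≡60, 80^4≡113, 80^8≡89, 80^16≡313, 80^32≡16
53 = 32 + 16 + 4 + 1, so 80^53 ≡ 16·313·113·80 ≡ 282 (mod 317)
R · y^e ≡ 11·282 = 3102 ≡ 249 (mod 317)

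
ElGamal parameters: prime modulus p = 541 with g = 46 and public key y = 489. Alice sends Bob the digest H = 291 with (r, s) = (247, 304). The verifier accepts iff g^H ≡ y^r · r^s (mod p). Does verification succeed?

passes

Left side g^H mod p:
46^2 = 2116 ≡ 493
46^4 ≡ 493^2 = 243049 ≡ 140
46^8 ≡ 140^2 = 19600 ≡ 124
46^16 ≡ 124^2 = 15376 ≡ 228
46^32 ≡ 228^2 = 51984 ≡ 48
46^64 ≡ 48^2 = 2304 ≡ 140
46^128 ≡ 140^2 = 19600 ≡ 124
46^256 ≡ 124^2 = 15376 ≡ 228
291 = 256 + 32 + 2 + 1, so 46^291 ≡ 228·48·493·46 ≡ 495 (mod 541)
Right side y^r · r^s mod p:
489^2 = 239121 ≡ 540
489^4 ≡ 540^2 = 291600 ≡ 1
489^8 ≡ 1^2 = 1
489^16 ≡ 1^2 = 1
489^32 ≡ 1^2 = 1
489^64 ≡ 1^2 = 1
489^128 ≡ 1^2 = 1
247 = 128 + 64 + 32 + 16 + 4 + 2 + 1, so 489^247 ≡ 1·1·1·1·1·540·489 ≡ 52 (mod 541)
247^2 = 61009 ≡ 417
247^4 ≡ 417^2 = 173889 ≡ 228
247^8 ≡ 228^2 = 51984 ≡ 48
247^16 ≡ 48^2 = 2304 ≡ 140
247^32 ≡ 140^2 = 19600 ≡ 124
247^64 ≡ 124^2 = 15376 ≡ 228
247^128 ≡ 228^2 = 51984 ≡ 48
247^256 ≡ 48^2 = 2304 ≡ 140
304 = 256 + 32 + 16, so 247^304 ≡ 140·124·140 ≡ 228 (mod 541)
52·228 = 11856 ≡ 495 (mod 541)
495 ≡ 495 (mod 541), so the signature is genuine.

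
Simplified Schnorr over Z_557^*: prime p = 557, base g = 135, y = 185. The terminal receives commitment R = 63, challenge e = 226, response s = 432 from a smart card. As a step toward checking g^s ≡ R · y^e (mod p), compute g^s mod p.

82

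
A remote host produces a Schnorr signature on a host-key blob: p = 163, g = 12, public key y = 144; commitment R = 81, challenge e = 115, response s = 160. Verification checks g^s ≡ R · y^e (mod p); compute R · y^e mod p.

144^2 = 20736 ≡ 35
144^4 ≡ 35^2 = 1225 ≡ 84
144^8 ≡ 84^2 = 7056 ≡ 47
144^16 ≡ 47^2 = 2209 ≡ 90
144^32 ≡ 90^2 = 8100 ≡ 113
144^64 ≡ 113^2 = 12769 ≡ 55
115 = 64 + 32 + 16 + 2 + 1, so 144^115 ≡ 55·113·90·35·144 ≡ 43 (mod 163)
R · y^e ≡ 81·43 = 3483 ≡ 60 (mod 163)

60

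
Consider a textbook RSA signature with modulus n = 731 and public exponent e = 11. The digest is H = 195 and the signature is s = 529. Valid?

s^2 ≡ 529^2 = 279841 ≡ 599
s^4 ≡ 599^2 = 358801 ≡ 611
s^8 ≡ 611^2 = 373321 ≡ 511
11 = 8 + 2 + 1, so s^11 ≡ 511·599·529 ≡ 195 (mod 731)
Since 195 equals the digest 195, verification succeeds.

yes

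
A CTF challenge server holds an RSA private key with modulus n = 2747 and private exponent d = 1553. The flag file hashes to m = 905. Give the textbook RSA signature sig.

m^2 ≡ 905^2 = 819025 ≡ 419
m^4 ≡ 419^2 = 175561 ≡ 2500
m^8 ≡ 2500^2 = 6250000 ≡ 575
m^16 ≡ 575^2 = 330625 ≡ 985
m^32 ≡ 985^2 = 970225 ≡ 534
m^64 ≡ 534^2 = 285156 ≡ 2215
m^128 ≡ 2215^2 = 4906225 ≡ 83
m^256 ≡ 83^2 = 6889 ≡ 1395
m^512 ≡ 1395^2 = 1946025 ≡ 1149
m^1024 ≡ 1149^2 = 1320201 ≡ 1641
1553 = 1024 + 512 + 16 + 1, so m^1553 ≡ 1641·1149·985·905 ≡ 1725 (mod 2747)

1725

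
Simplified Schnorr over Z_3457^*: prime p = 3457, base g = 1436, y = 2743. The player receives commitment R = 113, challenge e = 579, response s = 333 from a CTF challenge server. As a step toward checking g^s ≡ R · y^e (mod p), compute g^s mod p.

1436^2 = 2062096 ≡ 1724
1436^4 ≡ 1724^2 = 2972176 ≡ 2613
1436^8 ≡ 2613^2 = 6827769 ≡ 194
1436^16 ≡ 194^2 = 37636 ≡ 3066
1436^32 ≡ 3066^2 = 9400356 ≡ 773
1436^64 ≡ 773^2 = 597529 ≡ 2925
1436^128 ≡ 2925^2 = 8555625 ≡ 3007
1436^256 ≡ 3007^2 = 9042049 ≡ 1994
333 = 256 + 64 + 8 + 4 + 1, so 1436^333 ≡ 1994·2925·194·2613·1436 ≡ 929 (mod 3457)

929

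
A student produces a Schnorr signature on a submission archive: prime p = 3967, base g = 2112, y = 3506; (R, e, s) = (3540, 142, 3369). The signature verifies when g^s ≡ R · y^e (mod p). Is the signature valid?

invalid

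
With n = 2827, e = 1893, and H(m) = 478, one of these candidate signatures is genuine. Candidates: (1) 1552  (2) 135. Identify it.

Candidate 1: Squares mod 2827: 1552^1≡1552, 1552^2≡100, 1552^4≡1519, 1552^8≡529, 1552^16≡2795, 1552^32≡1024, 1552^64≡2586, 1552^128≡1541, 1552^256≡1, 1552^512≡1, 1552^1024≡1; 1893 = 1024 + 512 + 256 + 64 + 32 + 4 + 1, so 1552^1893 ≡ 1·1·1·2586·1024·1519·1552 ≡ 2641 (mod 2827)
Candidate 2: Squares mod 2827: 135^1≡135, 135^2≡1263, 135^4≡741, 135^8≡643, 135^16≡707, 135^32≡2297, 135^64≡1027, 135^128≡258, 135^256≡1543, 135^512≡515, 135^1024≡2314; 1893 = 1024 + 512 + 256 + 64 + 32 + 4 + 1, so 135^1893 ≡ 2314·515·1543·1027·2297·741·135 ≡ 478 (mod 2827)
  → matches H(m) = 478

2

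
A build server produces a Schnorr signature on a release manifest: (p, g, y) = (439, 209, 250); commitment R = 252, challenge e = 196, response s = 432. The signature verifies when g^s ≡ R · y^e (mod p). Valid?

g^s mod p:
209^2 = 43681 ≡ 220
209^4 ≡ 220^2 = 48400 ≡ 110
209^8 ≡ 110^2 = 12100 ≡ 247
209^16 ≡ 247^2 = 61009 ≡ 427
209^32 ≡ 427^2 = 182329 ≡ 144
209^64 ≡ 144^2 = 20736 ≡ 103
209^128 ≡ 103^2 = 10609 ≡ 73
209^256 ≡ 73^2 = 5329 ≡ 61
432 = 256 + 128 + 32 + 16, so 209^432 ≡ 61·73·144·427 ≡ 8 (mod 439)
R · y^e mod p:
250^2 = 62500 ≡ 162
250^4 ≡ 162^2 = 26244 ≡ 343
250^8 ≡ 343^2 = 117649 ≡ 436
250^16 ≡ 436^2 = 190096 ≡ 9
250^32 ≡ 9^2 = 81
250^64 ≡ 81^2 = 6561 ≡ 415
250^128 ≡ 415^2 = 172225 ≡ 137
196 = 128 + 64 + 4, so 250^196 ≡ 137·415·343 ≡ 7 (mod 439)
252·7 = 1764 ≡ 8 (mod 439)
8 ≡ 8 (mod 439); signature holds.

yes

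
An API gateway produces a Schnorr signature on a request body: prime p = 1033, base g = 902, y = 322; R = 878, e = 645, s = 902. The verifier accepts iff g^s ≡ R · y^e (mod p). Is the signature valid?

g^s mod p:
902^2 = 813604 ≡ 633
902^4 ≡ 633^2 = 400689 ≡ 918
902^8 ≡ 918^2 = 842724 ≡ 829
902^16 ≡ 829^2 = 687241 ≡ 296
902^32 ≡ 296^2 = 87616 ≡ 844
902^64 ≡ 844^2 = 712336 ≡ 599
902^128 ≡ 599^2 = 358801 ≡ 350
902^256 ≡ 350^2 = 122500 ≡ 606
902^512 ≡ 606^2 = 367236 ≡ 521
902 = 512 + 256 + 128 + 4 + 2, so 902^902 ≡ 521·606·350·918·633 ≡ 743 (mod 1033)
R · y^e mod p:
322^2 = 103684 ≡ 384
322^4 ≡ 384^2 = 147456 ≡ 770
322^8 ≡ 770^2 = 592900 ≡ 991
322^16 ≡ 991^2 = 982081 ≡ 731
322^32 ≡ 731^2 = 534361 ≡ 300
322^64 ≡ 300^2 = 90000 ≡ 129
322^128 ≡ 129^2 = 16641 ≡ 113
322^256 ≡ 113^2 = 12769 ≡ 373
322^512 ≡ 373^2 = 139129 ≡ 707
645 = 512 + 128 + 4 + 1, so 322^645 ≡ 707·113·770·322 ≡ 802 (mod 1033)
878·802 = 704156 ≡ 683 (mod 1033)
743 ≠ 683; the check fails.

invalid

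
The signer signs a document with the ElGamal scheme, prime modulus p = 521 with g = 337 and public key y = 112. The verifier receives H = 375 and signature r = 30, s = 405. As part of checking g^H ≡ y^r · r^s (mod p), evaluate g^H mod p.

34

337^2 = 113569 ≡ 512
337^4 ≡ 512^2 = 262144 ≡ 81
337^8 ≡ 81^2 = 6561 ≡ 309
337^16 ≡ 309^2 = 95481 ≡ 138
337^32 ≡ 138^2 = 19044 ≡ 288
337^64 ≡ 288^2 = 82944 ≡ 105
337^128 ≡ 105^2 = 11025 ≡ 84
337^256 ≡ 84^2 = 7056 ≡ 283
375 = 256 + 64 + 32 + 16 + 4 + 2 + 1, so 337^375 ≡ 283·105·288·138·81·512·337 ≡ 34 (mod 521)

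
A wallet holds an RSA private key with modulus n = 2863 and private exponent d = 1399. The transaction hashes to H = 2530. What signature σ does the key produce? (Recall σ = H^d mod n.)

Squares mod 2863: H^1≡2530, H^2≡2095, H^4≡46, H^8≡2116, H^16≡2587, H^32≡1738, H^64≡179, H^128≡548, H^256≡2552, H^512≡2242, H^1024≡1999
1399 = 1024 + 256 + 64 + 32 + 16 + 4 + 2 + 1, so H^1399 ≡ 1999·2552·179·1738·2587·46·2095·2530 ≡ 885 (mod 2863)

885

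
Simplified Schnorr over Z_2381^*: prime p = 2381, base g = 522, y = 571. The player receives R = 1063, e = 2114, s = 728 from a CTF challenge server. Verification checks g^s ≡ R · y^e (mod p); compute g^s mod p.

522^728 mod 2381 = 1606

1606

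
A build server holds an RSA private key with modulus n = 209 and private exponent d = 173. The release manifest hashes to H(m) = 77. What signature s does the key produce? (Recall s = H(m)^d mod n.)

77

(H(m))^2 ≡ 77^2 = 5929 ≡ 77
(H(m))^4 ≡ 77^2 = 5929 ≡ 77
(H(m))^8 ≡ 77^2 = 5929 ≡ 77
(H(m))^16 ≡ 77^2 = 5929 ≡ 77
(H(m))^32 ≡ 77^2 = 5929 ≡ 77
(H(m))^64 ≡ 77^2 = 5929 ≡ 77
(H(m))^128 ≡ 77^2 = 5929 ≡ 77
173 = 128 + 32 + 8 + 4 + 1, so (H(m))^173 ≡ 77·77·77·77·77 ≡ 77 (mod 209)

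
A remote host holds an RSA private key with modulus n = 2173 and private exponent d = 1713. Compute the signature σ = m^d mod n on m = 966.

Squares mod 2173: m^1≡966, m^2≡939, m^4≡1656, m^8≡10, m^16≡100, m^32≡1308, m^64≡713, m^128≡2060, m^256≡1904, m^512≡652, m^1024≡1369
1713 = 1024 + 512 + 128 + 32 + 16 + 1, so m^1713 ≡ 1369·652·2060·1308·100·966 ≡ 482 (mod 2173)

482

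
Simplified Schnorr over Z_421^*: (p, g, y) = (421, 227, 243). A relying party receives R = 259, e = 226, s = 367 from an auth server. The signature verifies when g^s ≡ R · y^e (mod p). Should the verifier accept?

reject

g^s mod p:
227^2 = 51529 ≡ 167
227^4 ≡ 167^2 = 27889 ≡ 103
227^8 ≡ 103^2 = 10609 ≡ 84
227^16 ≡ 84^2 = 7056 ≡ 320
227^32 ≡ 320^2 = 102400 ≡ 97
227^64 ≡ 97^2 = 9409 ≡ 147
227^128 ≡ 147^2 = 21609 ≡ 138
227^256 ≡ 138^2 = 19044 ≡ 99
367 = 256 + 64 + 32 + 8 + 4 + 2 + 1, so 227^367 ≡ 99·147·97·84·103·167·227 ≡ 71 (mod 421)
R · y^e mod p:
243^2 = 59049 ≡ 109
243^4 ≡ 109^2 = 11881 ≡ 93
243^8 ≡ 93^2 = 8649 ≡ 229
243^16 ≡ 229^2 = 52441 ≡ 237
243^32 ≡ 237^2 = 56169 ≡ 176
243^64 ≡ 176^2 = 30976 ≡ 243
243^128 ≡ 243^2 = 59049 ≡ 109
226 = 128 + 64 + 32 + 2, so 243^226 ≡ 109·243·176·109 ≡ 237 (mod 421)
259·237 = 61383 ≡ 338 (mod 421)
71 ≠ 338; the check fails.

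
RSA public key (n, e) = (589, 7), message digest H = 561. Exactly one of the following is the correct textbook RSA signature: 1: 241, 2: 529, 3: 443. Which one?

1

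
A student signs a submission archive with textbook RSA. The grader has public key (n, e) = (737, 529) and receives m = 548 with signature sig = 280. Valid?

yes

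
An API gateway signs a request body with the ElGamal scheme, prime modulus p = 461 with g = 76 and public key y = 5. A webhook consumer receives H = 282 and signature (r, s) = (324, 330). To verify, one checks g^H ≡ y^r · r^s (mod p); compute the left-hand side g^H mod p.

310

Squares mod 461: 76^1≡76, 76^2≡244, 76^4≡67, 76^8≡340, 76^16≡350, 76^32≡335, 76^64≡202, 76^128≡236, 76^256≡376
282 = 256 + 16 + 8 + 2, so 76^282 ≡ 376·350·340·244 ≡ 310 (mod 461)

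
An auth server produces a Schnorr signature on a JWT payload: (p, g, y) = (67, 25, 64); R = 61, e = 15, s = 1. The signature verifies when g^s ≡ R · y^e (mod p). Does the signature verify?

does not verify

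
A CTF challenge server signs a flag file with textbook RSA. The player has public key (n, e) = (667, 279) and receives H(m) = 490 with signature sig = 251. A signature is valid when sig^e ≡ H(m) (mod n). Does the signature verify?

verifies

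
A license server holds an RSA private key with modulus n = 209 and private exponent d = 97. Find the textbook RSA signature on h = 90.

117

h^2 ≡ 90^2 = 8100 ≡ 158
h^4 ≡ 158^2 = 24964 ≡ 93
h^8 ≡ 93^2 = 8649 ≡ 80
h^16 ≡ 80^2 = 6400 ≡ 130
h^32 ≡ 130^2 = 16900 ≡ 180
h^64 ≡ 180^2 = 32400 ≡ 5
97 = 64 + 32 + 1, so h^97 ≡ 5·180·90 ≡ 117 (mod 209)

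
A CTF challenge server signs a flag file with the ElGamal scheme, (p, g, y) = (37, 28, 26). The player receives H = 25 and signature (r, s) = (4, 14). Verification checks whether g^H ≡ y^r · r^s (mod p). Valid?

Left side g^H mod p:
28^2 = 784 ≡ 7
28^4 ≡ 7^2 = 49 ≡ 12
28^8 ≡ 12^2 = 144 ≡ 33
28^16 ≡ 33^2 = 1089 ≡ 16
25 = 16 + 8 + 1, so 28^25 ≡ 16·33·28 ≡ 21 (mod 37)
Right side y^r · r^s mod p:
26^2 = 676 ≡ 10
26^4 ≡ 10^2 = 100 ≡ 26
4^2 = 16
4^4 ≡ 16^2 = 256 ≡ 34
4^8 ≡ 34^2 = 1156 ≡ 9
14 = 8 + 4 + 2, so 4^14 ≡ 9·34·16 ≡ 12 (mod 37)
26·12 = 312 ≡ 16 (mod 37)
21 ≠ 16, so verification fails.

no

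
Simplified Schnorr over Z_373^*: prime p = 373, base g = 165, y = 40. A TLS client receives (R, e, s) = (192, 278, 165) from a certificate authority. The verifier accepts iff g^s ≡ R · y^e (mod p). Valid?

yes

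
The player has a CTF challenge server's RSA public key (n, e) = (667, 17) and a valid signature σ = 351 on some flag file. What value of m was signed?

495

Squares mod 667: σ^1≡351, σ^2≡473, σ^4≡284, σ^8≡616, σ^16≡600
17 = 16 + 1, so σ^17 ≡ 600·351 ≡ 495 (mod 667)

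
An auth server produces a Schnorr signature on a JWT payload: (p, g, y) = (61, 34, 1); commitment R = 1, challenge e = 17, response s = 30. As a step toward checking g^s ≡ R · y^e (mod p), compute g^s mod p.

1

34^30 mod 61 = 1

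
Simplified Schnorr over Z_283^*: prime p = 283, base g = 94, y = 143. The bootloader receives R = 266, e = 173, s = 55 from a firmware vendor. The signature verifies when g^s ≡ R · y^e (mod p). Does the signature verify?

does not verify

g^s mod p:
94^55 mod 283 = 59
R · y^e mod p:
143^173 mod 283 = 265
266·265 = 70490 ≡ 23 (mod 283)
59 ≠ 23; the check fails.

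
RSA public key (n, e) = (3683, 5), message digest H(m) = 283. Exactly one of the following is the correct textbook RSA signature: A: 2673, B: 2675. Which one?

Candidate A: 2673^2 = 7144929 ≡ 3592; 2673^4 ≡ 3592^2 = 12902464 ≡ 915; 5 = 4 + 1, so 2673^5 ≡ 915·2673 ≡ 283 (mod 3683)
  → matches H(m) = 283
Candidate B: 2675^2 = 7155625 ≡ 3239; 2675^4 ≡ 3239^2 = 10491121 ≡ 1937; 5 = 4 + 1, so 2675^5 ≡ 1937·2675 ≡ 3177 (mod 3683)

A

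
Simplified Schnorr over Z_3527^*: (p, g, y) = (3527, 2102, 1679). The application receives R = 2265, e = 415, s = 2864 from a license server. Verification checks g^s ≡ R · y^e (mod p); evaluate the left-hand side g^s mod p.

2102^2 = 4418404 ≡ 2600
2102^4 ≡ 2600^2 = 6760000 ≡ 2268
2102^8 ≡ 2268^2 = 5143824 ≡ 1458
2102^16 ≡ 1458^2 = 2125764 ≡ 2510
2102^32 ≡ 2510^2 = 6300100 ≡ 878
2102^64 ≡ 878^2 = 770884 ≡ 1998
2102^128 ≡ 1998^2 = 3992004 ≡ 2967
2102^256 ≡ 2967^2 = 8803089 ≡ 3224
2102^512 ≡ 3224^2 = 10394176 ≡ 107
2102^1024 ≡ 107^2 = 11449 ≡ 868
2102^2048 ≡ 868^2 = 753424 ≡ 2173
2864 = 2048 + 512 + 256 + 32 + 16, so 2102^2864 ≡ 2173·107·3224·878·2510 ≡ 2296 (mod 3527)

2296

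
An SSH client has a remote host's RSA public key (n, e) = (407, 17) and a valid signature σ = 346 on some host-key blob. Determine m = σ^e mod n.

91

σ^2 ≡ 346^2 = 119716 ≡ 58
σ^4 ≡ 58^2 = 3364 ≡ 108
σ^8 ≡ 108^2 = 11664 ≡ 268
σ^16 ≡ 268^2 = 71824 ≡ 192
17 = 16 + 1, so σ^17 ≡ 192·346 ≡ 91 (mod 407)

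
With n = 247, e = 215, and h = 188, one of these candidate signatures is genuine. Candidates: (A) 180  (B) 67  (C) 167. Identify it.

A

Candidate A: Squares mod 247: 180^1≡180, 180^2≡43, 180^4≡120, 180^8≡74, 180^16≡42, 180^32≡35, 180^64≡237, 180^128≡100; 215 = 128 + 64 + 16 + 4 + 2 + 1, so 180^215 ≡ 100·237·42·120·43·180 ≡ 188 (mod 247)
  → matches h = 188
Candidate B: Squares mod 247: 67^1≡67, 67^2≡43, 67^4≡120, 67^8≡74, 67^16≡42, 67^32≡35, 67^64≡237, 67^128≡100; 215 = 128 + 64 + 16 + 4 + 2 + 1, so 67^215 ≡ 100·237·42·120·43·67 ≡ 59 (mod 247)
Candidate C: Squares mod 247: 167^1≡167, 167^2≡225, 167^4≡237, 167^8≡100, 167^16≡120, 167^32≡74, 167^64≡42, 167^128≡35; 215 = 128 + 64 + 16 + 4 + 2 + 1, so 167^215 ≡ 35·42·120·237·225·167 ≡ 71 (mod 247)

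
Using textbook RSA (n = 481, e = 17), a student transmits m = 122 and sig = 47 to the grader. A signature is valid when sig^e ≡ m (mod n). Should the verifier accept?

reject

Squares mod 481: sig^1≡47, sig^2≡285, sig^4≡417, sig^8≡248, sig^16≡417
17 = 16 + 1, so sig^17 ≡ 417·47 ≡ 359 (mod 481)
359 ≠ 122, so verification fails.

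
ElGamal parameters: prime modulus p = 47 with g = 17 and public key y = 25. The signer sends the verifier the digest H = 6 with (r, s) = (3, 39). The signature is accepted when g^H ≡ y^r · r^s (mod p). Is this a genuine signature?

Left side g^H mod p:
17^6 mod 47 = 14
Right side y^r · r^s mod p:
25^3 mod 47 = 21
3^39 mod 47 = 32
21·32 = 672 ≡ 14 (mod 47)
14 ≡ 14 (mod 47), so the signature is genuine.

genuine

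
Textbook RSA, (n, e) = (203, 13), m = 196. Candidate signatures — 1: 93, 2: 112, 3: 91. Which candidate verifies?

3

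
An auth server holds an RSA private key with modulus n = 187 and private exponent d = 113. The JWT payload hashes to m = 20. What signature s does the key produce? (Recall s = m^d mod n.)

3

m^2 ≡ 20^2 = 400 ≡ 26
m^4 ≡ 26^2 = 676 ≡ 115
m^8 ≡ 115^2 = 13225 ≡ 135
m^16 ≡ 135^2 = 18225 ≡ 86
m^32 ≡ 86^2 = 7396 ≡ 103
m^64 ≡ 103^2 = 10609 ≡ 137
113 = 64 + 32 + 16 + 1, so m^113 ≡ 137·103·86·20 ≡ 3 (mod 187)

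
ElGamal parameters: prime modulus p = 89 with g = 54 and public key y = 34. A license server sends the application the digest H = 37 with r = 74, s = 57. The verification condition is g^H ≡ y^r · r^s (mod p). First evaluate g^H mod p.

Squares mod 89: 54^1≡54, 54^2≡68, 54^4≡85, 54^8≡16, 54^16≡78, 54^32≡32
37 = 32 + 4 + 1, so 54^37 ≡ 32·85·54 ≡ 30 (mod 89)

30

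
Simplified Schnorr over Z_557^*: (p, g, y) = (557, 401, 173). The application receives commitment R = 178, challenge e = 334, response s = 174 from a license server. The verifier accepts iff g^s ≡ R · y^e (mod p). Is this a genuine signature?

g^s mod p:
401^174 mod 557 = 424
R · y^e mod p:
173^334 mod 557 = 90
178·90 = 16020 ≡ 424 (mod 557)
424 ≡ 424 (mod 557); signature holds.

genuine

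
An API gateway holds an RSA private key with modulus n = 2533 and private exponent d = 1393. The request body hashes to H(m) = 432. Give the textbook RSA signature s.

Squares mod 2533: (H(m))^1≡432, (H(m))^2≡1715, (H(m))^4≡412, (H(m))^8≡33, (H(m))^16≡1089, (H(m))^32≡477, (H(m))^64≡2092, (H(m))^128≡1973, (H(m))^256≡2041, (H(m))^512≡1429, (H(m))^1024≡443
1393 = 1024 + 256 + 64 + 32 + 16 + 1, so (H(m))^1393 ≡ 443·2041·2092·477·1089·432 ≡ 109 (mod 2533)

109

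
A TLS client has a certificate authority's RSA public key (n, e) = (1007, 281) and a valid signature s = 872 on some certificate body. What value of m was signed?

175

Squares mod 1007: s^1≡872, s^2≡99, s^4≡738, s^8≡864, s^16≡309, s^32≡823, s^64≡625, s^128≡916, s^256≡225
281 = 256 + 16 + 8 + 1, so s^281 ≡ 225·309·864·872 ≡ 175 (mod 1007)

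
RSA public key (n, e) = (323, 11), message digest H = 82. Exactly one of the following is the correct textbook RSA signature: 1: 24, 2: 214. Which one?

Candidate 1: 24^11 mod 323 = 82
  → matches H = 82
Candidate 2: 214^11 mod 323 = 139

1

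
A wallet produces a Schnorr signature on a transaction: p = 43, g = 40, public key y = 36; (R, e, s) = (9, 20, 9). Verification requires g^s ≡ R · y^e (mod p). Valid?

yes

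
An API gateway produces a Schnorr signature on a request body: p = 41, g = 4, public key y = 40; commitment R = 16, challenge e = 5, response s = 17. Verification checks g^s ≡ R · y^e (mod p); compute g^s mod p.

25

4^17 mod 41 = 25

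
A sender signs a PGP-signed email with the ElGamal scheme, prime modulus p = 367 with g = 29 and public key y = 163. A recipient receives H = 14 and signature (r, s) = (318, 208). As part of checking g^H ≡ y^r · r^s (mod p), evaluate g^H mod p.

229

29^2 = 841 ≡ 107
29^4 ≡ 107^2 = 11449 ≡ 72
29^8 ≡ 72^2 = 5184 ≡ 46
14 = 8 + 4 + 2, so 29^14 ≡ 46·72·107 ≡ 229 (mod 367)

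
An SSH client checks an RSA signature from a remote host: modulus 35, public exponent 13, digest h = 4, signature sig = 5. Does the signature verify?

Squares mod 35: sig^1≡5, sig^2≡25, sig^4≡30, sig^8≡25
13 = 8 + 4 + 1, so sig^13 ≡ 25·30·5 ≡ 5 (mod 35)
5 ≠ 4, so verification fails.

does not verify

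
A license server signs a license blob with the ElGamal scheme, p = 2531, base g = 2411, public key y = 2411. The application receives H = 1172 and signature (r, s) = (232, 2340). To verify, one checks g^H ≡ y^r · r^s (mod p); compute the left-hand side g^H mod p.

Squares mod 2531: 2411^1≡2411, 2411^2≡1745, 2411^4≡232, 2411^8≡673, 2411^16≡2411, 2411^32≡1745, 2411^64≡232, 2411^128≡673, 2411^256≡2411, 2411^512≡1745, 2411^1024≡232
1172 = 1024 + 128 + 16 + 4, so 2411^1172 ≡ 232·673·2411·232 ≡ 1745 (mod 2531)

1745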